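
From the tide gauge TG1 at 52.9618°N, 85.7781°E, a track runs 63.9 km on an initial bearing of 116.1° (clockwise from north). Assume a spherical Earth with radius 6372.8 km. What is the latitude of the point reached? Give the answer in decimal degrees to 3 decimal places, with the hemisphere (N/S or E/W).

δ = d/R = 63.9/6372.8 = 0.010027 rad
φ₂ = arcsin(sin φ₁ cos δ + cos φ₁ sin δ cos θ)
   = arcsin(0.79823·0.99995 + 0.60235·0.01003·-0.43994) = 52.70600°
λ₂ = λ₁ + atan2(sin θ sin δ cos φ₁, cos δ − sin φ₁ sin φ₂) = 86.62960°

52.706°N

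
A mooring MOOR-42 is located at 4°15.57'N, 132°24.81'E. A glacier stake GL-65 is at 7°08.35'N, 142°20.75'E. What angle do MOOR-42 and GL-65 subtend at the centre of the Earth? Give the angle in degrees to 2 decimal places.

10.29°

MOOR-42: φ = +4.25950°, λ = +132.41350°
GL-65: φ = +7.13917°, λ = +142.34583°
Δφ = 2.8797°,  Δλ = 9.9323°
a = sin²(Δφ/2) + cos φ₁ cos φ₂ sin²(Δλ/2) = 0.008047
c = 2·arcsin(√a) = 0.179648 rad = 10.2931°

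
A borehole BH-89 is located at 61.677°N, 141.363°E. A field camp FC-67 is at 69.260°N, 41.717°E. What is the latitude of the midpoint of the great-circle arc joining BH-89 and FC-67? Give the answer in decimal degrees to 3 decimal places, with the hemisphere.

Bx = cos φ₂ cos Δλ = -0.059338,  By = cos φ₂ sin Δλ = -0.349121
φₘ = atan2(sin φ₁ + sin φ₂, √((cos φ₁ + Bx)² + By²)) = 73.36581°
λₘ = λ₁ + atan2(By, cos φ₁ + Bx) = 101.29765°

73.366°N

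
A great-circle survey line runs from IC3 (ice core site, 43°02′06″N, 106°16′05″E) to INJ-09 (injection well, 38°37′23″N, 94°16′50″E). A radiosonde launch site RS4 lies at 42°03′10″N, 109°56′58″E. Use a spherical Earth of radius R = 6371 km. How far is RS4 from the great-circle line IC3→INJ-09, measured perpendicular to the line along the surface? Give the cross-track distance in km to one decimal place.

208.6 km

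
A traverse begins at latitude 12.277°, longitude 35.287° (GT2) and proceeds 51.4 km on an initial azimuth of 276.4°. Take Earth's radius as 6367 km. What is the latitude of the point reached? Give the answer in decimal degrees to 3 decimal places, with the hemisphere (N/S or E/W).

δ = d/R = 51.4/6367 = 0.008073 rad
φ₂ = arcsin(sin φ₁ cos δ + cos φ₁ sin δ cos θ)
   = arcsin(0.21264·0.99997 + 0.97713·0.00807·0.11147) = 12.32816°
λ₂ = λ₁ + atan2(sin θ sin δ cos φ₁, cos δ − sin φ₁ sin φ₂) = 34.81649°

12.328°N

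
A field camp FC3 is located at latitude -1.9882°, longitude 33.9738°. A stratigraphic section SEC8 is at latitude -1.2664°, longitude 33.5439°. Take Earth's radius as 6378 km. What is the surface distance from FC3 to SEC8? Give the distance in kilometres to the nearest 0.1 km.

93.5 km

Δφ = 0.7218°,  Δλ = -0.4299°
a = sin²(Δφ/2) + cos φ₁ cos φ₂ sin²(Δλ/2) = 0.000054
c = 2·arcsin(√a) = 0.014661 rad = 0.8400°
d = R·c = 6378 × 0.014661 = 93.5 km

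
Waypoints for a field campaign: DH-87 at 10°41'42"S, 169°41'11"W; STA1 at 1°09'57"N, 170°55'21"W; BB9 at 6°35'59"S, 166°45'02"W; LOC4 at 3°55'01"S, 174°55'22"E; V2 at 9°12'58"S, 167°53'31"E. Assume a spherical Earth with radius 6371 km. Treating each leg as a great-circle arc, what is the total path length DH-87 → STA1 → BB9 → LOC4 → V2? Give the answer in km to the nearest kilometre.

DH-87: φ = -10.69500°, λ = -169.68639°
STA1: φ = +1.16583°, λ = -170.92250°
BB9: φ = -6.59972°, λ = -166.75056°
LOC4: φ = -3.91694°, λ = +174.92278°
V2: φ = -9.21611°, λ = +167.89194°
DH-87→STA1: c = 0.208120 rad, d = 1325.93 km
STA1→BB9: c = 0.153790 rad, d = 979.80 km
BB9→LOC4: c = 0.321897 rad, d = 2050.80 km
LOC4→V2: c = 0.152983 rad, d = 974.66 km
Total = 1325.93 + 979.80 + 2050.80 + 974.66 = 5331.19 km

5331 km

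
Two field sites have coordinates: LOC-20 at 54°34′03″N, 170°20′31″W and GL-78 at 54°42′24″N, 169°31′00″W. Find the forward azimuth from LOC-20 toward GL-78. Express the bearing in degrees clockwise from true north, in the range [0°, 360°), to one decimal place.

73.4°

LOC-20: φ = +54.56750°, λ = -170.34194°
GL-78: φ = +54.70667°, λ = -169.51667°
Δλ = 0.8253°
y = sin Δλ · cos φ₂ = 0.008322
x = cos φ₁ sin φ₂ − sin φ₁ cos φ₂ cos Δλ = 0.002478
θ = atan2(y, x) = 73.4193° → 73.4193° (mod 360°)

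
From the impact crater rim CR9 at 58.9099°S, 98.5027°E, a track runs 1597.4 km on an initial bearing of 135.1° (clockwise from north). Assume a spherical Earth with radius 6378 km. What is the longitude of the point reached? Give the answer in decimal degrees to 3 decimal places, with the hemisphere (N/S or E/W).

125.065°E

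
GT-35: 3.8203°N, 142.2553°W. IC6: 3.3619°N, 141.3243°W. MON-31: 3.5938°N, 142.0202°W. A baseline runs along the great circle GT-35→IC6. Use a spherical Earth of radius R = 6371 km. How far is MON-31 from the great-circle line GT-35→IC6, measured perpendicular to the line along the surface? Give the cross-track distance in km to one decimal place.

11.1 km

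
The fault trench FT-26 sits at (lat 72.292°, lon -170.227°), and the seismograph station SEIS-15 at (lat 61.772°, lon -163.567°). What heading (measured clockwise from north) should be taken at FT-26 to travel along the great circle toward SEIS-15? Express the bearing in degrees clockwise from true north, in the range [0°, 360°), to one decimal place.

Δλ = 6.6600°
y = sin Δλ · cos φ₂ = 0.054855
x = cos φ₁ sin φ₂ − sin φ₁ cos φ₂ cos Δλ = -0.179538
θ = atan2(y, x) = 163.0103° → 163.0103° (mod 360°)

163.0°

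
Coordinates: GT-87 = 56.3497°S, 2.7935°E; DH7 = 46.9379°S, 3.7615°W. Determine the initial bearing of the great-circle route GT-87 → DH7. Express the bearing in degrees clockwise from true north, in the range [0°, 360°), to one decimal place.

334.0°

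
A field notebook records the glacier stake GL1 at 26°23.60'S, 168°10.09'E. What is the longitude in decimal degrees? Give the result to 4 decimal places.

168.1682°E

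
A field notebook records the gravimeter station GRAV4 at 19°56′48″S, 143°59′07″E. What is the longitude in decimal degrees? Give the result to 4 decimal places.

143.9853°E

143° + 59′/60 + 7″/3600 = 143 + 0.98333 + 0.00194 = 143.9853°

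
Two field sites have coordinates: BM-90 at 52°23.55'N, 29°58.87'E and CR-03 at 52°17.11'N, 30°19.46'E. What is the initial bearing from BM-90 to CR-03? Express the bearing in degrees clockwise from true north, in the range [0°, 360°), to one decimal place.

117.0°

BM-90: φ = +52.39250°, λ = +29.98117°
CR-03: φ = +52.28517°, λ = +30.32433°
Δλ = 0.3432°
y = sin Δλ · cos φ₂ = 0.003664
x = cos φ₁ sin φ₂ − sin φ₁ cos φ₂ cos Δλ = -0.001865
θ = atan2(y, x) = 116.9725° → 116.9725° (mod 360°)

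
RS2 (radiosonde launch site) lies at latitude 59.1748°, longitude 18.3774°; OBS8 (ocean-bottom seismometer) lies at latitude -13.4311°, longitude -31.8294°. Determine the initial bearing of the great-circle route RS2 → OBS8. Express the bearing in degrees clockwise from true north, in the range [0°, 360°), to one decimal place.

228.8°

Δλ = -50.2068°
y = sin Δλ · cos φ₂ = -0.747345
x = cos φ₁ sin φ₂ − sin φ₁ cos φ₂ cos Δλ = -0.653597
θ = atan2(y, x) = -131.1716° → 228.8284° (mod 360°)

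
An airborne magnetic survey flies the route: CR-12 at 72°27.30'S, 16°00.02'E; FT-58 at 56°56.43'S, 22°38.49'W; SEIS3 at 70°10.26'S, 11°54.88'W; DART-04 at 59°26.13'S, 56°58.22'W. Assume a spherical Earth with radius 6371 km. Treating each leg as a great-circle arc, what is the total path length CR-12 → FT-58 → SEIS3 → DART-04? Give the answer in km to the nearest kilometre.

6364 km

CR-12: φ = -72.45500°, λ = +16.00033°
FT-58: φ = -56.94050°, λ = -22.64150°
SEIS3: φ = -70.17100°, λ = -11.91467°
DART-04: φ = -59.43550°, λ = -56.97033°
CR-12→FT-58: c = 0.382968 rad, d = 2439.89 km
FT-58→SEIS3: c = 0.244644 rad, d = 1558.62 km
SEIS3→DART-04: c = 0.371299 rad, d = 2365.54 km
Total = 2439.89 + 1558.62 + 2365.54 = 6364.06 km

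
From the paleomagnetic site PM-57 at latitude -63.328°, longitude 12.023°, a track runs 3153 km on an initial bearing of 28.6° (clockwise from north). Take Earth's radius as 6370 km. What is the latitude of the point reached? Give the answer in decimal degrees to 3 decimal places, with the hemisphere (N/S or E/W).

δ = d/R = 3153/6370 = 0.494976 rad
φ₂ = arcsin(sin φ₁ cos δ + cos φ₁ sin δ cos θ)
   = arcsin(-0.89359·0.87998 + 0.44888·0.47501·0.87798) = -36.80797°
λ₂ = λ₁ + atan2(sin θ sin δ cos φ₁, cos δ − sin φ₁ sin φ₂) = 28.52207°

36.808°S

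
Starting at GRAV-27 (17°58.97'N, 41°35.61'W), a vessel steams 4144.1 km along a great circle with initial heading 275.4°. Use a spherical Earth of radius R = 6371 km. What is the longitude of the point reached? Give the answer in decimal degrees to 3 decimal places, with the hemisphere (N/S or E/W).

GRAV-27: φ = +17.98283°, λ = -41.59350°
δ = d/R = 4144.1/6371 = 0.650463 rad
φ₂ = arcsin(sin φ₁ cos δ + cos φ₁ sin δ cos θ)
   = arcsin(0.30873·0.79580 + 0.95115·0.60555·0.09411) = 17.45123°
λ₂ = λ₁ + atan2(sin θ sin δ cos φ₁, cos δ − sin φ₁ sin φ₂) = -80.78799°

80.788°W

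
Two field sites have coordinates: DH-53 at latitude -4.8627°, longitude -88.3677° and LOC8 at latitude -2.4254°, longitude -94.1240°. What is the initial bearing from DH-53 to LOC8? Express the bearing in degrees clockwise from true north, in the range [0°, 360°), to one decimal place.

Δλ = -5.7563°
y = sin Δλ · cos φ₂ = -0.100208
x = cos φ₁ sin φ₂ − sin φ₁ cos φ₂ cos Δλ = 0.042099
θ = atan2(y, x) = -67.2118° → 292.7882° (mod 360°)

292.8°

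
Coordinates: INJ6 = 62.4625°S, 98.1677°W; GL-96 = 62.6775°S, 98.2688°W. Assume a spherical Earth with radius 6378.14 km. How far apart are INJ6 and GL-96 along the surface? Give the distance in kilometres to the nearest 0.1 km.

Δφ = -0.2150°,  Δλ = -0.1011°
a = sin²(Δφ/2) + cos φ₁ cos φ₂ sin²(Δλ/2) = 0.000004
c = 2·arcsin(√a) = 0.003839 rad = 0.2200°
d = R·c = 6378.14 × 0.003839 = 24.5 km

24.5 km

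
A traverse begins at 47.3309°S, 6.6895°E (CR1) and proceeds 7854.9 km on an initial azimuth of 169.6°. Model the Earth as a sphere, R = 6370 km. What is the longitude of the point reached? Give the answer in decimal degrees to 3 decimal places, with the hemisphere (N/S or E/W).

δ = d/R = 7854.9/6370 = 1.233108 rad
φ₂ = arcsin(sin φ₁ cos δ + cos φ₁ sin δ cos θ)
   = arcsin(-0.73528·0.33131 + 0.67776·0.94352·-0.98357) = -60.76016°
λ₂ = λ₁ + atan2(sin θ sin δ cos φ₁, cos δ − sin φ₁ sin φ₂) = 166.28221°

166.282°E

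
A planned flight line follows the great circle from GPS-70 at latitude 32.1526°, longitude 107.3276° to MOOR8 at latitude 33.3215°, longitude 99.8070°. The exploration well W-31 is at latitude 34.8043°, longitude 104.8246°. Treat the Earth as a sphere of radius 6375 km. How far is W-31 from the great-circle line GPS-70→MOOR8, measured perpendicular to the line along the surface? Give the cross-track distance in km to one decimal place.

241.2 km

δ₁₃ = central angle GPS-70→W-31 = 0.058898 rad  (haversine)
θ₁₃ = bearing GPS-70→W-31 = 322.470°,  θ₁₂ = bearing GPS-70→MOOR8 = 282.490°
dₓₜ = R·arcsin(sin δ₁₃ · sin(θ₁₃ − θ₁₂)) = 6375·arcsin(0.05886·sin(39.980°)) = 241.170 km
|dₓₜ| = 241.170 km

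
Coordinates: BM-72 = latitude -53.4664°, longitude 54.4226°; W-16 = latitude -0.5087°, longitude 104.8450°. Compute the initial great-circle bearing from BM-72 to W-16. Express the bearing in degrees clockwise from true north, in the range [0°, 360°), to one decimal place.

56.7°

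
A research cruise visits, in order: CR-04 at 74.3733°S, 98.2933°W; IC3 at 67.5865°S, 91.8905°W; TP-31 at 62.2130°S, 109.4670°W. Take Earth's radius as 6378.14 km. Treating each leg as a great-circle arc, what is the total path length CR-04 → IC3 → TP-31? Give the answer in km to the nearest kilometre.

CR-04→IC3: c = 0.123755 rad, d = 789.33 km
IC3→TP-31: c = 0.159499 rad, d = 1017.31 km
Total = 789.33 + 1017.31 = 1806.63 km

1807 km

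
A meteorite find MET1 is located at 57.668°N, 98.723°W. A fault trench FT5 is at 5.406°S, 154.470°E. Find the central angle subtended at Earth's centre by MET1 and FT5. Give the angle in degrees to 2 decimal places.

103.51°

Δφ = -63.0740°,  Δλ = -106.8070°
a = sin²(Δφ/2) + cos φ₁ cos φ₂ sin²(Δλ/2) = 0.616781
c = 2·arcsin(√a) = 1.806536 rad = 103.5069°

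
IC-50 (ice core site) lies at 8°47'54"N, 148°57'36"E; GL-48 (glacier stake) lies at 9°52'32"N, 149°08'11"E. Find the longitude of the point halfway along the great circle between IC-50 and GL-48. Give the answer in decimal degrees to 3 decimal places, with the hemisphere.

149.048°E

IC-50: φ = +8.79833°, λ = +148.96000°
GL-48: φ = +9.87556°, λ = +149.13639°
Bx = cos φ₂ cos Δλ = 0.985178,  By = cos φ₂ sin Δλ = 0.003033
φₘ = atan2(sin φ₁ + sin φ₂, √((cos φ₁ + Bx)² + By²)) = 9.33696°
λₘ = λ₁ + atan2(By, cos φ₁ + Bx) = 149.04806°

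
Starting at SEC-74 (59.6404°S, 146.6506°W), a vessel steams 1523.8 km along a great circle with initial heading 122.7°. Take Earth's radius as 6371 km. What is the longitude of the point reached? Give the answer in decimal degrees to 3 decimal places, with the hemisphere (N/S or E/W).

119.005°W

δ = d/R = 1523.8/6371 = 0.239178 rad
φ₂ = arcsin(sin φ₁ cos δ + cos φ₁ sin δ cos θ)
   = arcsin(-0.86287·0.97153 + 0.50543·0.23690·-0.54024) = -64.55444°
λ₂ = λ₁ + atan2(sin θ sin δ cos φ₁, cos δ − sin φ₁ sin φ₂) = -119.00541°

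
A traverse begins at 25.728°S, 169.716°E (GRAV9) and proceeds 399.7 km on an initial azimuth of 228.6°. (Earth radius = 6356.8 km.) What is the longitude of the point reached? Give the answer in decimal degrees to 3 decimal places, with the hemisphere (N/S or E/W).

δ = d/R = 399.7/6356.8 = 0.062878 rad
φ₂ = arcsin(sin φ₁ cos δ + cos φ₁ sin δ cos θ)
   = arcsin(-0.43410·0.99802 + 0.90086·0.06284·-0.66131) = -28.07821°
λ₂ = λ₁ + atan2(sin θ sin δ cos φ₁, cos δ − sin φ₁ sin φ₂) = 166.65372°

166.654°E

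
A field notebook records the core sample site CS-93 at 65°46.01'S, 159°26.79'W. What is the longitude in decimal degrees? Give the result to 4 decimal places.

159° + 26.79′/60 = 159 + 0.44650 = 159.4465°

159.4465°W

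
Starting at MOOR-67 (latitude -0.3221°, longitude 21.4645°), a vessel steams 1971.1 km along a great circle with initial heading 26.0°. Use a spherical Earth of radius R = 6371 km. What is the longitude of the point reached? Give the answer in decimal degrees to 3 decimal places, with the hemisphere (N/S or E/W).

29.429°E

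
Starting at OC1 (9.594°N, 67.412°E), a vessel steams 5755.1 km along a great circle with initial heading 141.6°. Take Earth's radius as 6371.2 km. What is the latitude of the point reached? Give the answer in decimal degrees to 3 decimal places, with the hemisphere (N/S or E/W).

30.246°S

δ = d/R = 5755.1/6371.2 = 0.903299 rad
φ₂ = arcsin(sin φ₁ cos δ + cos φ₁ sin δ cos θ)
   = arcsin(0.16667·0.61902 + 0.98601·0.78537·-0.78369) = -30.24601°
λ₂ = λ₁ + atan2(sin θ sin δ cos φ₁, cos δ − sin φ₁ sin φ₂) = 101.79388°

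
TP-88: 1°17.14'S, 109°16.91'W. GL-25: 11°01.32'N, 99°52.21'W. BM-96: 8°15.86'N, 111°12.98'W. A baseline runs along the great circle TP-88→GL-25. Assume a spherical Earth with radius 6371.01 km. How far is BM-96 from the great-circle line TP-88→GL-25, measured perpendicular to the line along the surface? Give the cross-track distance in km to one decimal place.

TP-88: φ = -1.28567°, λ = -109.28183°
GL-25: φ = +11.02200°, λ = -99.87017°
BM-96: φ = +8.26433°, λ = -111.21633°
δ₁₃ = central angle TP-88→BM-96 = 0.170044 rad  (haversine)
θ₁₃ = bearing TP-88→BM-96 = 348.615°,  θ₁₂ = bearing TP-88→GL-25 = 37.018°
dₓₜ = R·arcsin(sin δ₁₃ · sin(θ₁₃ − θ₁₂)) = 6371.01·arcsin(0.16923·sin(311.597°)) = -808.441 km
|dₓₜ| = 808.441 km

808.4 km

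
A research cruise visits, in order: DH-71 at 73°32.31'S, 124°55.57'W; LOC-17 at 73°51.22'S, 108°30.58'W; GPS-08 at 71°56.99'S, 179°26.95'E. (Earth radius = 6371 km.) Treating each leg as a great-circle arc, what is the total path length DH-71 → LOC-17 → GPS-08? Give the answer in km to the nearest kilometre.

DH-71: φ = -73.53850°, λ = -124.92617°
LOC-17: φ = -73.85367°, λ = -108.50967°
GPS-08: φ = -71.94983°, λ = +179.44917°
DH-71→LOC-17: c = 0.080367 rad, d = 512.02 km
LOC-17→GPS-08: c = 0.348607 rad, d = 2220.97 km
Total = 512.02 + 2220.97 = 2733.00 km

2733 km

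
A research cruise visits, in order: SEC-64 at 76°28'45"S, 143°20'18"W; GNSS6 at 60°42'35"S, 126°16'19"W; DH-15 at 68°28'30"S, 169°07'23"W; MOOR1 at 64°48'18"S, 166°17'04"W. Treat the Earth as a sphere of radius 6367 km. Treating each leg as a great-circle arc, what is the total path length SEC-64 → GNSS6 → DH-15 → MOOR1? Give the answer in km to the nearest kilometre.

SEC-64: φ = -76.47917°, λ = -143.33833°
GNSS6: φ = -60.70972°, λ = -126.27194°
DH-15: φ = -68.47500°, λ = -169.12306°
MOOR1: φ = -64.80500°, λ = -166.28444°
SEC-64→GNSS6: c = 0.293192 rad, d = 1866.75 km
GNSS6→DH-15: c = 0.339490 rad, d = 2161.53 km
DH-15→MOOR1: c = 0.066981 rad, d = 426.47 km
Total = 1866.75 + 2161.53 + 426.47 = 4454.75 km

4455 km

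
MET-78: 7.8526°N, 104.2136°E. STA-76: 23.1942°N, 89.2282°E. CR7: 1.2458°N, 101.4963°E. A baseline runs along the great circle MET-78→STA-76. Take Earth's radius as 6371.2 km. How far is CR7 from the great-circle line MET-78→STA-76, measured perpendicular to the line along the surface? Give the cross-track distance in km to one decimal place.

712.6 km

δ₁₃ = central angle MET-78→CR7 = 0.124616 rad  (haversine)
θ₁₃ = bearing MET-78→CR7 = 202.416°,  θ₁₂ = bearing MET-78→STA-76 = 318.521°
dₓₜ = R·arcsin(sin δ₁₃ · sin(θ₁₃ − θ₁₂)) = 6371.2·arcsin(0.12429·sin(-116.105°)) = -712.598 km
|dₓₜ| = 712.598 km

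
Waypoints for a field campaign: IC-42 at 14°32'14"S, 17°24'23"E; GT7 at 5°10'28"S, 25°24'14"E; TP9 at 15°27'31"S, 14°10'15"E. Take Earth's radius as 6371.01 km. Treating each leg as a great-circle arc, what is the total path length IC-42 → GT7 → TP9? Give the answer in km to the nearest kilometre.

3037 km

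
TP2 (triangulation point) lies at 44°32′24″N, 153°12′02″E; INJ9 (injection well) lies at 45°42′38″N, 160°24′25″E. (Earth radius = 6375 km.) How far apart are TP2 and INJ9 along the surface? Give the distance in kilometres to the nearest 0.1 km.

580.3 km

TP2: φ = +44.54000°, λ = +153.20056°
INJ9: φ = +45.71056°, λ = +160.40694°
Δφ = 1.1706°,  Δλ = 7.2064°
a = sin²(Δφ/2) + cos φ₁ cos φ₂ sin²(Δλ/2) = 0.002070
c = 2·arcsin(√a) = 0.091028 rad = 5.2155°
d = R·c = 6375 × 0.091028 = 580.3 km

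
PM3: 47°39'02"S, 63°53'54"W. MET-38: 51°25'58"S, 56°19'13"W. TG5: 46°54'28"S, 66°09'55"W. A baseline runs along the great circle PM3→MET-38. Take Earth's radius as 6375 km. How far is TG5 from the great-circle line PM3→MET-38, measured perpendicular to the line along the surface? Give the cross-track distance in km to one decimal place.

PM3: φ = -47.65056°, λ = -63.89833°
MET-38: φ = -51.43278°, λ = -56.32028°
TG5: φ = -46.90778°, λ = -66.16528°
δ₁₃ = central angle PM3→TG5 = 0.029807 rad  (haversine)
θ₁₃ = bearing PM3→TG5 = 294.943°,  θ₁₂ = bearing PM3→MET-38 = 130.407°
dₓₜ = R·arcsin(sin δ₁₃ · sin(θ₁₃ − θ₁₂)) = 6375·arcsin(0.02980·sin(164.536°)) = 50.659 km
|dₓₜ| = 50.659 km

50.7 km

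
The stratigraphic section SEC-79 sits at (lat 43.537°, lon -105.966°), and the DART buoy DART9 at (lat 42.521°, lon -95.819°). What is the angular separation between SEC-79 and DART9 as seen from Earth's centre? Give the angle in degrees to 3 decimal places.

7.482°

Δφ = -1.0160°,  Δλ = 10.1470°
a = sin²(Δφ/2) + cos φ₁ cos φ₂ sin²(Δλ/2) = 0.004257
c = 2·arcsin(√a) = 0.130585 rad = 7.4820°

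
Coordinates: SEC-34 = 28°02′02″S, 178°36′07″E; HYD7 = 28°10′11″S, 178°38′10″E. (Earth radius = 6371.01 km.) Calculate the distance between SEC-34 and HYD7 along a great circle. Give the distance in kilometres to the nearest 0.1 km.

15.5 km

SEC-34: φ = -28.03389°, λ = +178.60194°
HYD7: φ = -28.16972°, λ = +178.63611°
Δφ = -0.1358°,  Δλ = 0.0342°
a = sin²(Δφ/2) + cos φ₁ cos φ₂ sin²(Δλ/2) = 0.000001
c = 2·arcsin(√a) = 0.002428 rad = 0.1391°
d = R·c = 6371.01 × 0.002428 = 15.5 km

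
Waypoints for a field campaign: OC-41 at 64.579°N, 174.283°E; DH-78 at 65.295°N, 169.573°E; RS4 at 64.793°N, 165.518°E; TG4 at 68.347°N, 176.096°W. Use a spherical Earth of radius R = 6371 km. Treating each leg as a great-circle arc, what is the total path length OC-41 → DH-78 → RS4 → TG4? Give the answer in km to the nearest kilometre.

1333 km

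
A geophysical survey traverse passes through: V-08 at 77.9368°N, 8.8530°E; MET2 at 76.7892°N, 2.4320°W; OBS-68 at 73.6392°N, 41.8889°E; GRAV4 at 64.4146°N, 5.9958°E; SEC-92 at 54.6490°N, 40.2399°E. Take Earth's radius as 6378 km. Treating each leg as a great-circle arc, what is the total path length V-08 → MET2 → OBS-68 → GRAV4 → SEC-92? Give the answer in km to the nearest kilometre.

5471 km

V-08→MET2: c = 0.047418 rad, d = 302.43 km
MET2→OBS-68: c = 0.199476 rad, d = 1272.26 km
OBS-68→GRAV4: c = 0.269259 rad, d = 1717.34 km
GRAV4→SEC-92: c = 0.341673 rad, d = 2179.19 km
Total = 302.43 + 1272.26 + 1717.34 + 2179.19 = 5471.22 km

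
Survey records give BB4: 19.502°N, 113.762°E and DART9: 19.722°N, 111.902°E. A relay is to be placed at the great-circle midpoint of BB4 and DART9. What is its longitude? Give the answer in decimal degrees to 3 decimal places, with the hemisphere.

112.833°E

Bx = cos φ₂ cos Δλ = 0.940845,  By = cos φ₂ sin Δλ = -0.030554
φₘ = atan2(sin φ₁ + sin φ₂, √((cos φ₁ + Bx)² + By²)) = 19.61439°
λₘ = λ₁ + atan2(By, cos φ₁ + Bx) = 112.83264°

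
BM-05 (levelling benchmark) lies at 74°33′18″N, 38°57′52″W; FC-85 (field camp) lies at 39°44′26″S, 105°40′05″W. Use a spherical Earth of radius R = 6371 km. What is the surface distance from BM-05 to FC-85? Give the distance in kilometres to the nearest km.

BM-05: φ = +74.55500°, λ = -38.96444°
FC-85: φ = -39.74056°, λ = -105.66806°
Δφ = -114.2956°,  Δλ = -66.7036°
a = sin²(Δφ/2) + cos φ₁ cos φ₂ sin²(Δλ/2) = 0.767618
c = 2·arcsin(√a) = 2.135584 rad = 122.3599°
d = R·c = 6371 × 2.135584 = 13605.8 km

13606 km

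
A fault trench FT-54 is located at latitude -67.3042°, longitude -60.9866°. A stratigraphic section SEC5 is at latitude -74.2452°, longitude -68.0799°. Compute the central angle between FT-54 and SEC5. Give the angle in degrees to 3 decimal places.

Δφ = -6.9410°,  Δλ = -7.0933°
a = sin²(Δφ/2) + cos φ₁ cos φ₂ sin²(Δλ/2) = 0.004065
c = 2·arcsin(√a) = 0.127607 rad = 7.3113°

7.311°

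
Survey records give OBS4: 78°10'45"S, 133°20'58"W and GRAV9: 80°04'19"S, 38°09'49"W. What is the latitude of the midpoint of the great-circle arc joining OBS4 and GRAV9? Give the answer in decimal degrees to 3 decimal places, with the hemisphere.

82.586°S

OBS4: φ = -78.17917°, λ = -133.34944°
GRAV9: φ = -80.07194°, λ = -38.16361°
Bx = cos φ₂ cos Δλ = -0.015584,  By = cos φ₂ sin Δλ = 0.171706
φₘ = atan2(sin φ₁ + sin φ₂, √((cos φ₁ + Bx)² + By²)) = -82.58584°
λₘ = λ₁ + atan2(By, cos φ₁ + Bx) = -91.13488°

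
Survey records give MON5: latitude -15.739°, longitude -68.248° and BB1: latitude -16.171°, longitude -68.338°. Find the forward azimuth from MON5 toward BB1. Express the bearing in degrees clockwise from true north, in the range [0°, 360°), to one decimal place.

191.3°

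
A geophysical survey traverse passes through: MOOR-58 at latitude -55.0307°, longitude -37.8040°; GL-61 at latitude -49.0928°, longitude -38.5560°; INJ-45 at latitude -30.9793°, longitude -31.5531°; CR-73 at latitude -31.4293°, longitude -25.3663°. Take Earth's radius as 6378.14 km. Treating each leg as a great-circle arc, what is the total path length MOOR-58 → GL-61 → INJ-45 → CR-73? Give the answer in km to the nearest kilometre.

3355 km

MOOR-58→GL-61: c = 0.103948 rad, d = 662.99 km
GL-61→INJ-45: c = 0.329345 rad, d = 2100.61 km
INJ-45→CR-73: c = 0.092679 rad, d = 591.12 km
Total = 662.99 + 2100.61 + 591.12 = 3354.72 km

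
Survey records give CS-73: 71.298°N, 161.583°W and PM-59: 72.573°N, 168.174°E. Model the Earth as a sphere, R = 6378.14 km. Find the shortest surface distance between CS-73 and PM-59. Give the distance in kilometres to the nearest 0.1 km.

Δφ = 1.2750°,  Δλ = -30.2430°
a = sin²(Δφ/2) + cos φ₁ cos φ₂ sin²(Δλ/2) = 0.006659
c = 2·arcsin(√a) = 0.163385 rad = 9.3613°
d = R·c = 6378.14 × 0.163385 = 1042.1 km

1042.1 km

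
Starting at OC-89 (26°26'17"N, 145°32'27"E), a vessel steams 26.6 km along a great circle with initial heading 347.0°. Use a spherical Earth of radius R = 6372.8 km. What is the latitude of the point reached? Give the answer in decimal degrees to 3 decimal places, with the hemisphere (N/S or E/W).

26.671°N

OC-89: φ = +26.43806°, λ = +145.54083°
δ = d/R = 26.6/6372.8 = 0.004174 rad
φ₂ = arcsin(sin φ₁ cos δ + cos φ₁ sin δ cos θ)
   = arcsin(0.44523·0.99999 + 0.89542·0.00417·0.97437) = 26.67107°
λ₂ = λ₁ + atan2(sin θ sin δ cos φ₁, cos δ − sin φ₁ sin φ₂) = 145.48063°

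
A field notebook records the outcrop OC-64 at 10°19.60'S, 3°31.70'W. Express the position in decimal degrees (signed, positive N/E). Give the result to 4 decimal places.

-10.3267°, -3.5283°

lat: 10.3267° S → -10.3267°
lon: 3.5283° W → -3.5283°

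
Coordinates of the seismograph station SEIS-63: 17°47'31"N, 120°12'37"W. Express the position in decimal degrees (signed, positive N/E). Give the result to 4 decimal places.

+17.7919°, -120.2103°

lat: 17.7919° N → +17.7919°
lon: 120.2103° W → -120.2103°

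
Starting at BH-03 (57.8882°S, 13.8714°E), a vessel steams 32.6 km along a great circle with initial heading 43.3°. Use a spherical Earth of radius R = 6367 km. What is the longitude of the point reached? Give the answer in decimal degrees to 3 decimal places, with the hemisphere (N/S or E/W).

14.248°E

δ = d/R = 32.6/6367 = 0.005120 rad
φ₂ = arcsin(sin φ₁ cos δ + cos φ₁ sin δ cos θ)
   = arcsin(-0.84701·0.99999 + 0.53157·0.00512·0.72777) = -57.67414°
λ₂ = λ₁ + atan2(sin θ sin δ cos φ₁, cos δ − sin φ₁ sin φ₂) = 14.24765°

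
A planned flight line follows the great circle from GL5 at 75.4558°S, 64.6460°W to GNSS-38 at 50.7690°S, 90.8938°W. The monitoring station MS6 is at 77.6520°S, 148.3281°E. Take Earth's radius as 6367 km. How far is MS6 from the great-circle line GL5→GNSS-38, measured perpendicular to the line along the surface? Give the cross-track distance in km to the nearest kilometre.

δ₁₃ = central angle GL5→MS6 = 0.449856 rad  (haversine)
θ₁₃ = bearing GL5→MS6 = 195.525°,  θ₁₂ = bearing GL5→GNSS-38 = 321.729°
dₓₜ = R·arcsin(sin δ₁₃ · sin(θ₁₃ − θ₁₂)) = 6367·arcsin(0.43484·sin(-126.204°)) = -2282.623 km
|dₓₜ| = 2282.623 km

2283 km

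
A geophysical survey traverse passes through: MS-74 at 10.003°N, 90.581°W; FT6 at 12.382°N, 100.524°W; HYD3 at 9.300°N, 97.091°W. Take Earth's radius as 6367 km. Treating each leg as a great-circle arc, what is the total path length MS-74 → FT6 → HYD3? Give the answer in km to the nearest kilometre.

MS-74→FT6: c = 0.175207 rad, d = 1115.54 km
FT6→HYD3: c = 0.079722 rad, d = 507.59 km
Total = 1115.54 + 507.59 = 1623.13 km

1623 km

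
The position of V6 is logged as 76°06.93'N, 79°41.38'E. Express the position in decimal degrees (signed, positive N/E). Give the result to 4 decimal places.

lat: 76.1155° N → +76.1155°
lon: 79.6897° E → +79.6897°

+76.1155°, +79.6897°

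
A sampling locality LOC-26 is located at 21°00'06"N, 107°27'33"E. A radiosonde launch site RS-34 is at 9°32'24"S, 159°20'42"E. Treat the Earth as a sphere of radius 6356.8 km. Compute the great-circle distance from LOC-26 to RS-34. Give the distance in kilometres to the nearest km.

6592 km

LOC-26: φ = +21.00167°, λ = +107.45917°
RS-34: φ = -9.54000°, λ = +159.34500°
Δφ = -30.5417°,  Δλ = 51.8858°
a = sin²(Δφ/2) + cos φ₁ cos φ₂ sin²(Δλ/2) = 0.245570
c = 2·arcsin(√a) = 1.036937 rad = 59.4121°
d = R·c = 6356.8 × 1.036937 = 6591.6 km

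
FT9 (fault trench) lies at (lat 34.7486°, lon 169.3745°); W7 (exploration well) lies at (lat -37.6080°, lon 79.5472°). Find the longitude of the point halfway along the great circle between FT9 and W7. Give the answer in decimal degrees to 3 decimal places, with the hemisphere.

125.503°E

Bx = cos φ₂ cos Δλ = 0.002388,  By = cos φ₂ sin Δλ = -0.792201
φₘ = atan2(sin φ₁ + sin φ₂, √((cos φ₁ + Bx)² + By²)) = -2.01811°
λₘ = λ₁ + atan2(By, cos φ₁ + Bx) = 125.50336°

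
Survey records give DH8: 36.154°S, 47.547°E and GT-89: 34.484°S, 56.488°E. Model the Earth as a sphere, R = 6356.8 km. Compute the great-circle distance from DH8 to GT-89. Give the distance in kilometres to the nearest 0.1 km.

830.0 km

Δφ = 1.6700°,  Δλ = 8.9410°
a = sin²(Δφ/2) + cos φ₁ cos φ₂ sin²(Δλ/2) = 0.004256
c = 2·arcsin(√a) = 0.130569 rad = 7.4810°
d = R·c = 6356.8 × 0.130569 = 830.0 km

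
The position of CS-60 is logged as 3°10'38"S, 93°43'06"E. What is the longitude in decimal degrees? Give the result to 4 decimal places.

93° + 43′/60 + 6″/3600 = 93 + 0.71667 + 0.00167 = 93.7183°

93.7183°E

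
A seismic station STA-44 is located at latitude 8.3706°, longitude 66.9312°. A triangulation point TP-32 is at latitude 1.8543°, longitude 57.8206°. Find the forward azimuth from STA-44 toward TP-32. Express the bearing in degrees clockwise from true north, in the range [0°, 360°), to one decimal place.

Δλ = -9.1106°
y = sin Δλ · cos φ₂ = -0.158258
x = cos φ₁ sin φ₂ − sin φ₁ cos φ₂ cos Δλ = -0.111650
θ = atan2(y, x) = -125.2028° → 234.7972° (mod 360°)

234.8°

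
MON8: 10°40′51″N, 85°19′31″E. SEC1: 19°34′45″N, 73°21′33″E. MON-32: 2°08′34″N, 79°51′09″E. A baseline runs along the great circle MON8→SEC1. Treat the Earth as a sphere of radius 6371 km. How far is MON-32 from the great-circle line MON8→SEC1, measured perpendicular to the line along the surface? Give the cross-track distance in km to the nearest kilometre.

MON8: φ = +10.68083°, λ = +85.32528°
SEC1: φ = +19.57917°, λ = +73.35917°
MON-32: φ = +2.14278°, λ = +79.85250°
δ₁₃ = central angle MON8→MON-32 = 0.176631 rad  (haversine)
θ₁₃ = bearing MON8→MON-32 = 212.847°,  θ₁₂ = bearing MON8→SEC1 = 309.051°
dₓₜ = R·arcsin(sin δ₁₃ · sin(θ₁₃ − θ₁₂)) = 6371·arcsin(0.17571·sin(-96.204°)) = -1118.658 km
|dₓₜ| = 1118.658 km

1119 km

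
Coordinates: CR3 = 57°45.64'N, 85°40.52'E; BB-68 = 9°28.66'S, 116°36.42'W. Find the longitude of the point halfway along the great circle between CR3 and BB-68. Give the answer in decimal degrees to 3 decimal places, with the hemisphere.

138.926°W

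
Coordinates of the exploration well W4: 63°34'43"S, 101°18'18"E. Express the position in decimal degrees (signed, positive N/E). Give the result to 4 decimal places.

-63.5786°, +101.3050°

lat: 63.5786° S → -63.5786°
lon: 101.3050° E → +101.3050°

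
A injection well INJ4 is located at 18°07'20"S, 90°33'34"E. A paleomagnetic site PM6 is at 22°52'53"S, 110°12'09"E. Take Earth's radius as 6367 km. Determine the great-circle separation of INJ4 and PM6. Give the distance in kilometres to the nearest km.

INJ4: φ = -18.12222°, λ = +90.55944°
PM6: φ = -22.88139°, λ = +110.20250°
Δφ = -4.7592°,  Δλ = 19.6431°
a = sin²(Δφ/2) + cos φ₁ cos φ₂ sin²(Δλ/2) = 0.027202
c = 2·arcsin(√a) = 0.331374 rad = 18.9863°
d = R·c = 6367 × 0.331374 = 2109.9 km

2110 km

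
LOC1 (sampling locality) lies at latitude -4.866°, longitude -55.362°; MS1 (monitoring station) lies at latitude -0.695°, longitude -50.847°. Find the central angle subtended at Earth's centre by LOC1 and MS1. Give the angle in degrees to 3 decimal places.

Δφ = 4.1710°,  Δλ = 4.5150°
a = sin²(Δφ/2) + cos φ₁ cos φ₂ sin²(Δλ/2) = 0.002870
c = 2·arcsin(√a) = 0.107200 rad = 6.1421°

6.142°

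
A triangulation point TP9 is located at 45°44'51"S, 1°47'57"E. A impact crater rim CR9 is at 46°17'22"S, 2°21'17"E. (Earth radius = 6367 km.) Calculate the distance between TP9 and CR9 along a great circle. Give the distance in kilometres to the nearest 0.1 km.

TP9: φ = -45.74750°, λ = +1.79917°
CR9: φ = -46.28944°, λ = +2.35472°
Δφ = -0.5419°,  Δλ = 0.5556°
a = sin²(Δφ/2) + cos φ₁ cos φ₂ sin²(Δλ/2) = 0.000034
c = 2·arcsin(√a) = 0.011610 rad = 0.6652°
d = R·c = 6367 × 0.011610 = 73.9 km

73.9 km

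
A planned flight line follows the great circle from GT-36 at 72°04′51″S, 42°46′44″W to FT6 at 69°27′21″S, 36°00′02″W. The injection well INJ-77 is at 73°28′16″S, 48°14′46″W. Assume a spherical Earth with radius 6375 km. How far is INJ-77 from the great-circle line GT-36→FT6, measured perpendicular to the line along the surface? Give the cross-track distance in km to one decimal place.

13.0 km

GT-36: φ = -72.08083°, λ = -42.77889°
FT6: φ = -69.45583°, λ = -36.00056°
INJ-77: φ = -73.47111°, λ = -48.24611°
δ₁₃ = central angle GT-36→INJ-77 = 0.037220 rad  (haversine)
θ₁₃ = bearing GT-36→INJ-77 = 226.755°,  θ₁₂ = bearing GT-36→FT6 = 43.620°
dₓₜ = R·arcsin(sin δ₁₃ · sin(θ₁₃ − θ₁₂)) = 6375·arcsin(0.03721·sin(183.136°)) = -12.976 km
|dₓₜ| = 12.976 km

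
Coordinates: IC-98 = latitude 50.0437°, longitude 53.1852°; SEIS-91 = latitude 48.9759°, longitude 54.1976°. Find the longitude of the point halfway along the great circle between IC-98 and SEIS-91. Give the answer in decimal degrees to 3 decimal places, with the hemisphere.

Bx = cos φ₂ cos Δλ = 0.656274,  By = cos φ₂ sin Δλ = 0.011597
φₘ = atan2(sin φ₁ + sin φ₂, √((cos φ₁ + Bx)² + By²)) = 49.51090°
λₘ = λ₁ + atan2(By, cos φ₁ + Bx) = 53.69693°

53.697°E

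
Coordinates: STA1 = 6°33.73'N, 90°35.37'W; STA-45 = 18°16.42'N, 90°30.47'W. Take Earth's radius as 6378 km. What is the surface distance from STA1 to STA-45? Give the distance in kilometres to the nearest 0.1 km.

STA1: φ = +6.56217°, λ = -90.58950°
STA-45: φ = +18.27367°, λ = -90.50783°
Δφ = 11.7115°,  Δλ = 0.0817°
a = sin²(Δφ/2) + cos φ₁ cos φ₂ sin²(Δλ/2) = 0.010409
c = 2·arcsin(√a) = 0.204409 rad = 11.7118°
d = R·c = 6378 × 0.204409 = 1303.7 km

1303.7 km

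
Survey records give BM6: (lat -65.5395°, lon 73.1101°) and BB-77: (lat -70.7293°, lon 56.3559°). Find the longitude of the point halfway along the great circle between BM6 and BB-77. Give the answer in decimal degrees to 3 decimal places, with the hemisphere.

Bx = cos φ₂ cos Δλ = 0.316022,  By = cos φ₂ sin Δλ = -0.095137
φₘ = atan2(sin φ₁ + sin φ₂, √((cos φ₁ + Bx)² + By²)) = -68.34329°
λₘ = λ₁ + atan2(By, cos φ₁ + Bx) = 65.68577°

65.686°E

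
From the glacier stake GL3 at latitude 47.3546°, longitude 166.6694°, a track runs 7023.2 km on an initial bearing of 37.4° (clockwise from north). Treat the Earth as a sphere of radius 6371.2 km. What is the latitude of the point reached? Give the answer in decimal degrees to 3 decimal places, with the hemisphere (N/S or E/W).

54.323°N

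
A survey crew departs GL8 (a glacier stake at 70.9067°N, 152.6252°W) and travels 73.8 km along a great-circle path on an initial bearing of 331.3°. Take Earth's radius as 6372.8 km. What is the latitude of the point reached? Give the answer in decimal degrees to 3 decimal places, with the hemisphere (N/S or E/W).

δ = d/R = 73.8/6372.8 = 0.011580 rad
φ₂ = arcsin(sin φ₁ cos δ + cos φ₁ sin δ cos θ)
   = arcsin(0.94499·0.99993 + 0.32711·0.01158·0.87715) = 71.48606°
λ₂ = λ₁ + atan2(sin θ sin δ cos φ₁, cos δ − sin φ₁ sin φ₂) = -153.62869°

71.486°N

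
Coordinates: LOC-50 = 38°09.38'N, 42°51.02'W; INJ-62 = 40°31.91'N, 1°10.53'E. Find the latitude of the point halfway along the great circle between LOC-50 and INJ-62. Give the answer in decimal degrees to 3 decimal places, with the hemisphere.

41.484°N

LOC-50: φ = +38.15633°, λ = -42.85033°
INJ-62: φ = +40.53183°, λ = +1.17550°
Bx = cos φ₂ cos Δλ = 0.546493,  By = cos φ₂ sin Δλ = 0.528218
φₘ = atan2(sin φ₁ + sin φ₂, √((cos φ₁ + Bx)² + By²)) = 41.48365°
λₘ = λ₁ + atan2(By, cos φ₁ + Bx) = -21.23112°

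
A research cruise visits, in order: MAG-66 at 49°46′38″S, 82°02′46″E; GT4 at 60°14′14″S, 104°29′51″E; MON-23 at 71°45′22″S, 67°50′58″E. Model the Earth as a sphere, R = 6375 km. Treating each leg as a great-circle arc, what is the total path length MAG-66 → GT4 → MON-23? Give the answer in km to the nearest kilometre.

MAG-66: φ = -49.77722°, λ = +82.04611°
GT4: φ = -60.23722°, λ = +104.49750°
MON-23: φ = -71.75611°, λ = +67.84944°
MAG-66→GT4: c = 0.287046 rad, d = 1829.92 km
GT4→MON-23: c = 0.320311 rad, d = 2041.98 km
Total = 1829.92 + 2041.98 = 3871.90 km

3872 km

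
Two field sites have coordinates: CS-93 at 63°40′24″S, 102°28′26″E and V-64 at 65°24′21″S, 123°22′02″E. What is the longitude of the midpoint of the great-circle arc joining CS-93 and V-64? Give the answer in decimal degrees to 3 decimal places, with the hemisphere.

CS-93: φ = -63.67333°, λ = +102.47389°
V-64: φ = -65.40583°, λ = +123.36722°
Bx = cos φ₂ cos Δλ = 0.388822,  By = cos φ₂ sin Δλ = 0.148425
φₘ = atan2(sin φ₁ + sin φ₂, √((cos φ₁ + Bx)² + By²)) = -64.90896°
λₘ = λ₁ + atan2(By, cos φ₁ + Bx) = 112.58509°

112.585°E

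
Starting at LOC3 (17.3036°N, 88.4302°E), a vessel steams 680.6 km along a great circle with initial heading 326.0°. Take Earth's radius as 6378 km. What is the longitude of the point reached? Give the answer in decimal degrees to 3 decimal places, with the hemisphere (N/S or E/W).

84.738°E

δ = d/R = 680.6/6378 = 0.106711 rad
φ₂ = arcsin(sin φ₁ cos δ + cos φ₁ sin δ cos θ)
   = arcsin(0.29743·0.99431 + 0.95474·0.10651·0.82904) = 22.33653°
λ₂ = λ₁ + atan2(sin θ sin δ cos φ₁, cos δ − sin φ₁ sin φ₂) = 84.73837°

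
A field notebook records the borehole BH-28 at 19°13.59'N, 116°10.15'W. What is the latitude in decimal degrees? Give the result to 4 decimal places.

19.2265°N

19° + 13.59′/60 = 19 + 0.22650 = 19.2265°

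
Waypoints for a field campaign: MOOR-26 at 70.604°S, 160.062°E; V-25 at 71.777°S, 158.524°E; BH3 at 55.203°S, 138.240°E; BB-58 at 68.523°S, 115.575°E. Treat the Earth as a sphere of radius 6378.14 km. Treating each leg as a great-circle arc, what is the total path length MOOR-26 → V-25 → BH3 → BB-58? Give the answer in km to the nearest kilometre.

MOOR-26→V-25: c = 0.022225 rad, d = 141.76 km
V-25→BH3: c = 0.325831 rad, d = 2078.19 km
BH3→BB-58: c = 0.294446 rad, d = 1878.02 km
Total = 141.76 + 2078.19 + 1878.02 = 4097.97 km

4098 km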